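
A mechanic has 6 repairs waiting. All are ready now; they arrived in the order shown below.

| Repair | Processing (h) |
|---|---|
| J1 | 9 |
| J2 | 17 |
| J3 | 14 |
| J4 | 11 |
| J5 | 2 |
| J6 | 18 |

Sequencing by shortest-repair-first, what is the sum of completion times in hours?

SPT (increasing processing time): J5 J1 J4 J3 J2 J6.
J5: 0→2
J1: 2→11
J4: 11→22
J3: 22→36
J2: 36→53
J6: 53→71
Sum = 2+11+22+36+53+71 = 195.

195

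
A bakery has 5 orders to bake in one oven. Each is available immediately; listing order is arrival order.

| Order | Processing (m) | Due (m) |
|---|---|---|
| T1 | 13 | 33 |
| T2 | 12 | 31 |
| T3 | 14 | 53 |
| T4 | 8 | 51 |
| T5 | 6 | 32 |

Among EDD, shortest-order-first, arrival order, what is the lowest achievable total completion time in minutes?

EDD (increasing due date): T2 T5 T1 T4 T3.
T2: 0→12
T5: 12→18
T1: 18→31
T4: 31→39
T3: 39→53
Sum = 12+18+31+39+53 = 153.
SPT (increasing processing time): T5 T4 T2 T1 T3.
T5: 0→6
T4: 6→14
T2: 14→26
T1: 26→39
T3: 39→53
Sum = 6+14+26+39+53 = 138.
FIFO (arrival order): T1 T2 T3 T4 T5.
T1: 0→13
T2: 13→25
T3: 25→39
T4: 39→47
T5: 47→53
Sum = 13+25+39+47+53 = 177.
EDD 153, SPT 138, FIFO 177 → minimum 138.

138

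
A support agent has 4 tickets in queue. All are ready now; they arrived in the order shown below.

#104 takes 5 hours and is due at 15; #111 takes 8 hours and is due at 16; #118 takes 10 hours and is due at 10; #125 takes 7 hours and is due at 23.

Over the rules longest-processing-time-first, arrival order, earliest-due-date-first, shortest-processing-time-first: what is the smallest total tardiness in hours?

14

LPT (decreasing processing time): #118 #111 #125 #104.
#118: 0→10, due 10, tardiness 0
#111: 10→18, due 16, tardiness 2
#125: 18→25, due 23, tardiness 2
#104: 25→30, due 15, tardiness 15
Sum = 0+2+2+15 = 19.
FIFO (arrival order): #104 #111 #118 #125.
#104: 0→5, due 15, tardiness 0
#111: 5→13, due 16, tardiness 0
#118: 13→23, due 10, tardiness 13
#125: 23→30, due 23, tardiness 7
Sum = 0+0+13+7 = 20.
EDD (increasing due date): #118 #104 #111 #125.
#118: 0→10, due 10, tardiness 0
#104: 10→15, due 15, tardiness 0
#111: 15→23, due 16, tardiness 7
#125: 23→30, due 23, tardiness 7
Sum = 0+0+7+7 = 14.
SPT (increasing processing time): #104 #125 #111 #118.
#104: 0→5, due 15, tardiness 0
#125: 5→12, due 23, tardiness 0
#111: 12→20, due 16, tardiness 4
#118: 20→30, due 10, tardiness 20
Sum = 0+0+4+20 = 24.
LPT 19, FIFO 20, EDD 14, SPT 24 → minimum 14.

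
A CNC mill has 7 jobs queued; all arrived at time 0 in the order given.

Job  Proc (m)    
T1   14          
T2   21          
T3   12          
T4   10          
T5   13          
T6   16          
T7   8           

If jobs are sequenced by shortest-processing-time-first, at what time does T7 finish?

SPT (increasing processing time): T7 T4 T3 T5 T1 T6 T2.
T7: 0→8

8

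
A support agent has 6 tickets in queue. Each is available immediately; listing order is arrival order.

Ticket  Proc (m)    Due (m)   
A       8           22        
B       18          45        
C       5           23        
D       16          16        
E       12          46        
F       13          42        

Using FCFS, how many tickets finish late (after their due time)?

FIFO (arrival order): A B C D E F.
A: 0→8, due 22, tardiness 0
B: 8→26, due 45, tardiness 0
C: 26→31, due 23, tardiness 8
D: 31→47, due 16, tardiness 31
E: 47→59, due 46, tardiness 13
F: 59→72, due 42, tardiness 30
Late tickets: 4.

4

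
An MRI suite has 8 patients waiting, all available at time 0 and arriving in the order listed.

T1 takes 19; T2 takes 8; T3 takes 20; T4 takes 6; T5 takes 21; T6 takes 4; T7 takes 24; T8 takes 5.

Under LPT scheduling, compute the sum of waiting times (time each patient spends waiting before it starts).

511

LPT (decreasing processing time): T7 T5 T3 T1 T2 T4 T8 T6.
T7: waits 0, runs 0→24
T5: waits 24, runs 24→45
T3: waits 45, runs 45→65
T1: waits 65, runs 65→84
T2: waits 84, runs 84→92
T4: waits 92, runs 92→98
T8: waits 98, runs 98→103
T6: waits 103, runs 103→107
Sum = 0+24+45+65+84+92+98+103 = 511.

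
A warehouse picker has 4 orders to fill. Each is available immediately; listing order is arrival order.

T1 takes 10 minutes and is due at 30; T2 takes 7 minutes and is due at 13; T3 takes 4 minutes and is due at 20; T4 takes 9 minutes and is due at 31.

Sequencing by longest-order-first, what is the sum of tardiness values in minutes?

LPT (decreasing processing time): T1 T4 T2 T3.
T1: 0→10, due 30, tardiness 0
T4: 10→19, due 31, tardiness 0
T2: 19→26, due 13, tardiness 13
T3: 26→30, due 20, tardiness 10
Sum = 0+0+13+10 = 23.

23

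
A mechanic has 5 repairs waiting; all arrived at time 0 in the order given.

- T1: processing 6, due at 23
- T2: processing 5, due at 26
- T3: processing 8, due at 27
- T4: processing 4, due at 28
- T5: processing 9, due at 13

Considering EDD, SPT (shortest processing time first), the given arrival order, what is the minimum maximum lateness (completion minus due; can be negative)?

EDD (increasing due date): T5 T1 T2 T3 T4.
T5: 0→9, due 13, lateness -4
T1: 9→15, due 23, lateness -8
T2: 15→20, due 26, lateness -6
T3: 20→28, due 27, lateness 1
T4: 28→32, due 28, lateness 4
Maximum = 4.
SPT (increasing processing time): T4 T2 T1 T3 T5.
T4: 0→4, due 28, lateness -24
T2: 4→9, due 26, lateness -17
T1: 9→15, due 23, lateness -8
T3: 15→23, due 27, lateness -4
T5: 23→32, due 13, lateness 19
Maximum = 19.
FIFO (arrival order): T1 T2 T3 T4 T5.
T1: 0→6, due 23, lateness -17
T2: 6→11, due 26, lateness -15
T3: 11→19, due 27, lateness -8
T4: 19→23, due 28, lateness -5
T5: 23→32, due 13, lateness 19
Maximum = 19.
EDD 4, SPT 19, FIFO 19 → minimum 4.

4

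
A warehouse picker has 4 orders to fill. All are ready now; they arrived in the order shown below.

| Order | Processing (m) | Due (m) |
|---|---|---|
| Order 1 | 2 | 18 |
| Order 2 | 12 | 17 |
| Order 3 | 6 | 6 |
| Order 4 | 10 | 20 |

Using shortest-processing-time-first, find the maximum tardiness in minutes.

SPT (increasing processing time): Order 1 Order 3 Order 4 Order 2.
Order 1: 0→2, due 18, tardiness 0
Order 3: 2→8, due 6, tardiness 2
Order 4: 8→18, due 20, tardiness 0
Order 2: 18→30, due 17, tardiness 13
Maximum = 13.

13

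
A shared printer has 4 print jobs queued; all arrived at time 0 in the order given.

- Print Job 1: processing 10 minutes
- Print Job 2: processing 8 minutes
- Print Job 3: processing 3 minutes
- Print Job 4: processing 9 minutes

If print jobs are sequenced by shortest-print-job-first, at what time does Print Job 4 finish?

20

SPT (increasing processing time): Print Job 3 Print Job 2 Print Job 4 Print Job 1.
Print Job 3: 0→3
Print Job 2: 3→11
Print Job 4: 11→20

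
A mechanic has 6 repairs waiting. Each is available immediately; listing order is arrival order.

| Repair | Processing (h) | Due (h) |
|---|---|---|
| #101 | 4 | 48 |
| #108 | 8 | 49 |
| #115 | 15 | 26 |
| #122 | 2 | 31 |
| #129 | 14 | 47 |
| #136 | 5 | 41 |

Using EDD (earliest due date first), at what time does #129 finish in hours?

36

EDD (increasing due date): #115 #122 #136 #129 #101 #108.
#115: 0→15
#122: 15→17
#136: 17→22
#129: 22→36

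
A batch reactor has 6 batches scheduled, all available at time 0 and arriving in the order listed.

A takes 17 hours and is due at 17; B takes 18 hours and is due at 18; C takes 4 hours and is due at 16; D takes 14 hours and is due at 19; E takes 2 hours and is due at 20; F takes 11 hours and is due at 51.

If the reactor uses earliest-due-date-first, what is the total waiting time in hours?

172

EDD (increasing due date): C A B D E F.
C: waits 0, runs 0→4
A: waits 4, runs 4→21
B: waits 21, runs 21→39
D: waits 39, runs 39→53
E: waits 53, runs 53→55
F: waits 55, runs 55→66
Sum = 0+4+21+39+53+55 = 172.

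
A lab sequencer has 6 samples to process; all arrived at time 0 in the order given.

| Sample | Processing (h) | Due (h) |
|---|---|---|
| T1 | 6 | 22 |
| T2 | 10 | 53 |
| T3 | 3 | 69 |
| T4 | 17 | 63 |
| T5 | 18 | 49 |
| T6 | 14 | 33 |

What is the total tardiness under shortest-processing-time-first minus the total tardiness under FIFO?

SPT (increasing processing time): T3 T1 T2 T6 T4 T5.
T3: 0→3, due 69, tardiness 0
T1: 3→9, due 22, tardiness 0
T2: 9→19, due 53, tardiness 0
T6: 19→33, due 33, tardiness 0
T4: 33→50, due 63, tardiness 0
T5: 50→68, due 49, tardiness 19
Sum = 0+0+0+0+0+19 = 19.
FIFO (arrival order): T1 T2 T3 T4 T5 T6.
T1: 0→6, due 22, tardiness 0
T2: 6→16, due 53, tardiness 0
T3: 16→19, due 69, tardiness 0
T4: 19→36, due 63, tardiness 0
T5: 36→54, due 49, tardiness 5
T6: 54→68, due 33, tardiness 35
Sum = 0+0+0+0+5+35 = 40.
Difference = 19 − 40 = -21.

-21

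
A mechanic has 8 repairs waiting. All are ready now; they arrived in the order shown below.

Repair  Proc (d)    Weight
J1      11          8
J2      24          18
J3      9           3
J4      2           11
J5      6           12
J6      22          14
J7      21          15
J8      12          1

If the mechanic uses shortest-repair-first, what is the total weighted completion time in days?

4436

SPT (increasing processing time): J4 J5 J3 J1 J8 J7 J6 J2.
J4: finishes 2, weight 11, w·C = 22
J5: finishes 8, weight 12, w·C = 96
J3: finishes 17, weight 3, w·C = 51
J1: finishes 28, weight 8, w·C = 224
J8: finishes 40, weight 1, w·C = 40
J7: finishes 61, weight 15, w·C = 915
J6: finishes 83, weight 14, w·C = 1162
J2: finishes 107, weight 18, w·C = 1926
Sum = 22+96+51+224+40+915+1162+1926 = 4436.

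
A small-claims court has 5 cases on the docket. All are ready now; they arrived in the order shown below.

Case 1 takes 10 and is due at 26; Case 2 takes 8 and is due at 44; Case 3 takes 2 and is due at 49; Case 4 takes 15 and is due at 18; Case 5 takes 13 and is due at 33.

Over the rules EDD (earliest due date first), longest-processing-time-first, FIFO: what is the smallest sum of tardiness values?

7

EDD (increasing due date): Case 4 Case 1 Case 5 Case 2 Case 3.
Case 4: 0→15, due 18, tardiness 0
Case 1: 15→25, due 26, tardiness 0
Case 5: 25→38, due 33, tardiness 5
Case 2: 38→46, due 44, tardiness 2
Case 3: 46→48, due 49, tardiness 0
Sum = 0+0+5+2+0 = 7.
LPT (decreasing processing time): Case 4 Case 5 Case 1 Case 2 Case 3.
Case 4: 0→15, due 18, tardiness 0
Case 5: 15→28, due 33, tardiness 0
Case 1: 28→38, due 26, tardiness 12
Case 2: 38→46, due 44, tardiness 2
Case 3: 46→48, due 49, tardiness 0
Sum = 0+0+12+2+0 = 14.
FIFO (arrival order): Case 1 Case 2 Case 3 Case 4 Case 5.
Case 1: 0→10, due 26, tardiness 0
Case 2: 10→18, due 44, tardiness 0
Case 3: 18→20, due 49, tardiness 0
Case 4: 20→35, due 18, tardiness 17
Case 5: 35→48, due 33, tardiness 15
Sum = 0+0+0+17+15 = 32.
EDD 7, LPT 14, FIFO 32 → minimum 7.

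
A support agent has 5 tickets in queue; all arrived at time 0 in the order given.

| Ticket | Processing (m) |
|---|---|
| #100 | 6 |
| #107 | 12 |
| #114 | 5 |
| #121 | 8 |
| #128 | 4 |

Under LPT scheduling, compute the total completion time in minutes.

LPT (decreasing processing time): #107 #121 #100 #114 #128.
#107: 0→12
#121: 12→20
#100: 20→26
#114: 26→31
#128: 31→35
Sum = 12+20+26+31+35 = 124.

124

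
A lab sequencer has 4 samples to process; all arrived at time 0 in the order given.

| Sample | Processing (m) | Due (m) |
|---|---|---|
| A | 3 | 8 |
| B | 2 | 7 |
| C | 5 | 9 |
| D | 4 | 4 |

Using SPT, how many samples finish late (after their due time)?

2

SPT (increasing processing time): B A D C.
B: 0→2, due 7, tardiness 0
A: 2→5, due 8, tardiness 0
D: 5→9, due 4, tardiness 5
C: 9→14, due 9, tardiness 5
Late samples: 2.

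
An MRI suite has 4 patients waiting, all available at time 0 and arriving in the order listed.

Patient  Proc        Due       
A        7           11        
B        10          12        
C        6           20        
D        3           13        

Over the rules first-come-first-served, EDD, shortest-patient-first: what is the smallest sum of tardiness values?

18

FIFO (arrival order): A B C D.
A: 0→7, due 11, tardiness 0
B: 7→17, due 12, tardiness 5
C: 17→23, due 20, tardiness 3
D: 23→26, due 13, tardiness 13
Sum = 0+5+3+13 = 21.
EDD (increasing due date): A B D C.
A: 0→7, due 11, tardiness 0
B: 7→17, due 12, tardiness 5
D: 17→20, due 13, tardiness 7
C: 20→26, due 20, tardiness 6
Sum = 0+5+7+6 = 18.
SPT (increasing processing time): D C A B.
D: 0→3, due 13, tardiness 0
C: 3→9, due 20, tardiness 0
A: 9→16, due 11, tardiness 5
B: 16→26, due 12, tardiness 14
Sum = 0+0+5+14 = 19.
FIFO 21, EDD 18, SPT 19 → minimum 18.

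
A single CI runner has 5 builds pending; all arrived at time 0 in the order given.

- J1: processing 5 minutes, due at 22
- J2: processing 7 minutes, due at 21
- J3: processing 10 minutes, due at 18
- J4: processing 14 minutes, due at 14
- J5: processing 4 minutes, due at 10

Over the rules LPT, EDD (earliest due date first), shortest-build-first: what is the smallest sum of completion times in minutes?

LPT (decreasing processing time): J4 J3 J2 J1 J5.
J4: 0→14
J3: 14→24
J2: 24→31
J1: 31→36
J5: 36→40
Sum = 14+24+31+36+40 = 145.
EDD (increasing due date): J5 J4 J3 J2 J1.
J5: 0→4
J4: 4→18
J3: 18→28
J2: 28→35
J1: 35→40
Sum = 4+18+28+35+40 = 125.
SPT (increasing processing time): J5 J1 J2 J3 J4.
J5: 0→4
J1: 4→9
J2: 9→16
J3: 16→26
J4: 26→40
Sum = 4+9+16+26+40 = 95.
LPT 145, EDD 125, SPT 95 → minimum 95.

95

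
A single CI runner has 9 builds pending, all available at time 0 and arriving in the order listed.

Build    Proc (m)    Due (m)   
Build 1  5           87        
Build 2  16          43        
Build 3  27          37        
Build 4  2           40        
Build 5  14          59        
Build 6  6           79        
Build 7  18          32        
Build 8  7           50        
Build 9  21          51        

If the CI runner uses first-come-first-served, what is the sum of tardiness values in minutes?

FIFO (arrival order): Build 1 Build 2 Build 3 Build 4 Build 5 Build 6 Build 7 Build 8 Build 9.
Build 1: 0→5, due 87, tardiness 0
Build 2: 5→21, due 43, tardiness 0
Build 3: 21→48, due 37, tardiness 11
Build 4: 48→50, due 40, tardiness 10
Build 5: 50→64, due 59, tardiness 5
Build 6: 64→70, due 79, tardiness 0
Build 7: 70→88, due 32, tardiness 56
Build 8: 88→95, due 50, tardiness 45
Build 9: 95→116, due 51, tardiness 65
Sum = 0+0+11+10+5+0+56+45+65 = 192.

192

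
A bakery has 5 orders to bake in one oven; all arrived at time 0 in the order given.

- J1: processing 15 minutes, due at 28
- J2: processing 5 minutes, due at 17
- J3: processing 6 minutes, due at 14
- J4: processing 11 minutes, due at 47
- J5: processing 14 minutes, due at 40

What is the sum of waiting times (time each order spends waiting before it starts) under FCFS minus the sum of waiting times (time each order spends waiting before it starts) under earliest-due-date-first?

15

FIFO (arrival order): J1 J2 J3 J4 J5.
J1: waits 0, runs 0→15
J2: waits 15, runs 15→20
J3: waits 20, runs 20→26
J4: waits 26, runs 26→37
J5: waits 37, runs 37→51
Sum = 0+15+20+26+37 = 98.
EDD (increasing due date): J3 J2 J1 J5 J4.
J3: waits 0, runs 0→6
J2: waits 6, runs 6→11
J1: waits 11, runs 11→26
J5: waits 26, runs 26→40
J4: waits 40, runs 40→51
Sum = 0+6+11+26+40 = 83.
Difference = 98 − 83 = 15.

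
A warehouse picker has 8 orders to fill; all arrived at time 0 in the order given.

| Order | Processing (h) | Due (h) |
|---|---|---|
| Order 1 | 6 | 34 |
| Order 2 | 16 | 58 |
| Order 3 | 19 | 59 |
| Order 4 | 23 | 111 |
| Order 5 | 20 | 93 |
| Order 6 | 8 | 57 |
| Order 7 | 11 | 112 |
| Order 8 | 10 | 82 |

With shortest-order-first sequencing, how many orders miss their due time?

2

SPT (increasing processing time): Order 1 Order 6 Order 8 Order 7 Order 2 Order 3 Order 5 Order 4.
Order 1: 0→6, due 34, tardiness 0
Order 6: 6→14, due 57, tardiness 0
Order 8: 14→24, due 82, tardiness 0
Order 7: 24→35, due 112, tardiness 0
Order 2: 35→51, due 58, tardiness 0
Order 3: 51→70, due 59, tardiness 11
Order 5: 70→90, due 93, tardiness 0
Order 4: 90→113, due 111, tardiness 2
Late orders: 2.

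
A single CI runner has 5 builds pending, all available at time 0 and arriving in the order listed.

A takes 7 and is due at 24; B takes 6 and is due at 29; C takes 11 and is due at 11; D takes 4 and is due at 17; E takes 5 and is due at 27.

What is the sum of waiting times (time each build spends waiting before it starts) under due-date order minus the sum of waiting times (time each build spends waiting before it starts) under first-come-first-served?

EDD (increasing due date): C D A E B.
C: waits 0, runs 0→11
D: waits 11, runs 11→15
A: waits 15, runs 15→22
E: waits 22, runs 22→27
B: waits 27, runs 27→33
Sum = 0+11+15+22+27 = 75.
FIFO (arrival order): A B C D E.
A: waits 0, runs 0→7
B: waits 7, runs 7→13
C: waits 13, runs 13→24
D: waits 24, runs 24→28
E: waits 28, runs 28→33
Sum = 0+7+13+24+28 = 72.
Difference = 75 − 72 = 3.

3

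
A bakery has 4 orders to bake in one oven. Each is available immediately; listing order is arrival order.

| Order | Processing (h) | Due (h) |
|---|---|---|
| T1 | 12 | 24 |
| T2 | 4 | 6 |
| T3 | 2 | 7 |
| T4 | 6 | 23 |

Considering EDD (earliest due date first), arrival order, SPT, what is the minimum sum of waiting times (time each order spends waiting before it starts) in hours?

20

EDD (increasing due date): T2 T3 T4 T1.
T2: waits 0, runs 0→4
T3: waits 4, runs 4→6
T4: waits 6, runs 6→12
T1: waits 12, runs 12→24
Sum = 0+4+6+12 = 22.
FIFO (arrival order): T1 T2 T3 T4.
T1: waits 0, runs 0→12
T2: waits 12, runs 12→16
T3: waits 16, runs 16→18
T4: waits 18, runs 18→24
Sum = 0+12+16+18 = 46.
SPT (increasing processing time): T3 T2 T4 T1.
T3: waits 0, runs 0→2
T2: waits 2, runs 2→6
T4: waits 6, runs 6→12
T1: waits 12, runs 12→24
Sum = 0+2+6+12 = 20.
EDD 22, FIFO 46, SPT 20 → minimum 20.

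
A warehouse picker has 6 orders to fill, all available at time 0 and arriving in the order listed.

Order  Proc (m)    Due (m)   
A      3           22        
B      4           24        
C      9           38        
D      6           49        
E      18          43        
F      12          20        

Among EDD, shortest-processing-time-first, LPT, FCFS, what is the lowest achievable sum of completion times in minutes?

EDD (increasing due date): F A B C E D.
F: 0→12
A: 12→15
B: 15→19
C: 19→28
E: 28→46
D: 46→52
Sum = 12+15+19+28+46+52 = 172.
SPT (increasing processing time): A B D C F E.
A: 0→3
B: 3→7
D: 7→13
C: 13→22
F: 22→34
E: 34→52
Sum = 3+7+13+22+34+52 = 131.
LPT (decreasing processing time): E F C D B A.
E: 0→18
F: 18→30
C: 30→39
D: 39→45
B: 45→49
A: 49→52
Sum = 18+30+39+45+49+52 = 233.
FIFO (arrival order): A B C D E F.
A: 0→3
B: 3→7
C: 7→16
D: 16→22
E: 22→40
F: 40→52
Sum = 3+7+16+22+40+52 = 140.
EDD 172, SPT 131, LPT 233, FIFO 140 → minimum 131.

131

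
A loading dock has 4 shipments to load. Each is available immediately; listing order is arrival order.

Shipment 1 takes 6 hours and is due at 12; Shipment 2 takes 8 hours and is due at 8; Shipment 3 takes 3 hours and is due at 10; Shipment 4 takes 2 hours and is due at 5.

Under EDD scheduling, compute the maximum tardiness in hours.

7

EDD (increasing due date): Shipment 4 Shipment 2 Shipment 3 Shipment 1.
Shipment 4: 0→2, due 5, tardiness 0
Shipment 2: 2→10, due 8, tardiness 2
Shipment 3: 10→13, due 10, tardiness 3
Shipment 1: 13→19, due 12, tardiness 7
Maximum = 7.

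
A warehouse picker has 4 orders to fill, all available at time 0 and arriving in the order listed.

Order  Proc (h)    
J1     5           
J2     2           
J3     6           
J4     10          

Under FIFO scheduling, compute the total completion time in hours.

48

FIFO (arrival order): J1 J2 J3 J4.
J1: 0→5
J2: 5→7
J3: 7→13
J4: 13→23
Sum = 5+7+13+23 = 48.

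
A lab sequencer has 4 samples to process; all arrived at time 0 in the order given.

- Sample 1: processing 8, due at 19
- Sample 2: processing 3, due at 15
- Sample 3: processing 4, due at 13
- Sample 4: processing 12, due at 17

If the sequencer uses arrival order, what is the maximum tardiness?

FIFO (arrival order): Sample 1 Sample 2 Sample 3 Sample 4.
Sample 1: 0→8, due 19, tardiness 0
Sample 2: 8→11, due 15, tardiness 0
Sample 3: 11→15, due 13, tardiness 2
Sample 4: 15→27, due 17, tardiness 10
Maximum = 10.

10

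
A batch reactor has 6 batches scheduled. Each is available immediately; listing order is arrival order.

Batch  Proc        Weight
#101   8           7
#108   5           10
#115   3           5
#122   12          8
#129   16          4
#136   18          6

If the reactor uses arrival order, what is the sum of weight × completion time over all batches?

FIFO (arrival order): #101 #108 #115 #122 #129 #136.
#101: finishes 8, weight 7, w·C = 56
#108: finishes 13, weight 10, w·C = 130
#115: finishes 16, weight 5, w·C = 80
#122: finishes 28, weight 8, w·C = 224
#129: finishes 44, weight 4, w·C = 176
#136: finishes 62, weight 6, w·C = 372
Sum = 56+130+80+224+176+372 = 1038.

1038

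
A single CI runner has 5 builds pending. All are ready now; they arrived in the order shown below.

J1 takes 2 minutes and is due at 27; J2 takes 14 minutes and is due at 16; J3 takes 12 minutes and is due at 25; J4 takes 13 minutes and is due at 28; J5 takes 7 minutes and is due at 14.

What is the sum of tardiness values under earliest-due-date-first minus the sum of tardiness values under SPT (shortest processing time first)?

3

EDD (increasing due date): J5 J2 J3 J1 J4.
J5: 0→7, due 14, tardiness 0
J2: 7→21, due 16, tardiness 5
J3: 21→33, due 25, tardiness 8
J1: 33→35, due 27, tardiness 8
J4: 35→48, due 28, tardiness 20
Sum = 0+5+8+8+20 = 41.
SPT (increasing processing time): J1 J5 J3 J4 J2.
J1: 0→2, due 27, tardiness 0
J5: 2→9, due 14, tardiness 0
J3: 9→21, due 25, tardiness 0
J4: 21→34, due 28, tardiness 6
J2: 34→48, due 16, tardiness 32
Sum = 0+0+0+6+32 = 38.
Difference = 41 − 38 = 3.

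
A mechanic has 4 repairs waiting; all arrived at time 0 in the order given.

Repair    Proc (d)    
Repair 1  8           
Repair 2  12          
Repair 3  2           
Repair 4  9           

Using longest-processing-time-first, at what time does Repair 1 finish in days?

LPT (decreasing processing time): Repair 2 Repair 4 Repair 1 Repair 3.
Repair 2: 0→12
Repair 4: 12→21
Repair 1: 21→29

29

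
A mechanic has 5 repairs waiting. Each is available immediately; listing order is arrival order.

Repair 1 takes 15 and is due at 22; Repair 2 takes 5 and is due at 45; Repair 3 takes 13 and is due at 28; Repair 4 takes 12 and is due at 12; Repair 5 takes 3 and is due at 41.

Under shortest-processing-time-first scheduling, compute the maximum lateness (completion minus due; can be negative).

26

SPT (increasing processing time): Repair 5 Repair 2 Repair 4 Repair 3 Repair 1.
Repair 5: 0→3, due 41, lateness -38
Repair 2: 3→8, due 45, lateness -37
Repair 4: 8→20, due 12, lateness 8
Repair 3: 20→33, due 28, lateness 5
Repair 1: 33→48, due 22, lateness 26
Maximum = 26.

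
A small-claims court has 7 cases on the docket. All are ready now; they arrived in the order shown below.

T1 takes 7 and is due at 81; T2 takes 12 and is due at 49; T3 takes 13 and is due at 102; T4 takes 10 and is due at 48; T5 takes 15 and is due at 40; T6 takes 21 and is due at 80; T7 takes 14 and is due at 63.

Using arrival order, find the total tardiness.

46

FIFO (arrival order): T1 T2 T3 T4 T5 T6 T7.
T1: 0→7, due 81, tardiness 0
T2: 7→19, due 49, tardiness 0
T3: 19→32, due 102, tardiness 0
T4: 32→42, due 48, tardiness 0
T5: 42→57, due 40, tardiness 17
T6: 57→78, due 80, tardiness 0
T7: 78→92, due 63, tardiness 29
Sum = 0+0+0+0+17+0+29 = 46.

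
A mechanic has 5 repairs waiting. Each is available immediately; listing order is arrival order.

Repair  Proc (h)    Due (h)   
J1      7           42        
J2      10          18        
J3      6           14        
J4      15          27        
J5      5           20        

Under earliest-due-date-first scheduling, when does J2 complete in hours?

EDD (increasing due date): J3 J2 J5 J4 J1.
J3: 0→6
J2: 6→16

16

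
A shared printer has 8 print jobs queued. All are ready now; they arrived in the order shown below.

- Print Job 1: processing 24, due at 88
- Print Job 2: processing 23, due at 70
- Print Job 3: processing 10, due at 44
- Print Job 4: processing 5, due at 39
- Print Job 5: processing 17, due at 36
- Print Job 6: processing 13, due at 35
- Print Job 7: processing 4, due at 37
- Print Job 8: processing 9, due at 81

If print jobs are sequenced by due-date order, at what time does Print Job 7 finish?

34

EDD (increasing due date): Print Job 6 Print Job 5 Print Job 7 Print Job 4 Print Job 3 Print Job 2 Print Job 8 Print Job 1.
Print Job 6: 0→13
Print Job 5: 13→30
Print Job 7: 30→34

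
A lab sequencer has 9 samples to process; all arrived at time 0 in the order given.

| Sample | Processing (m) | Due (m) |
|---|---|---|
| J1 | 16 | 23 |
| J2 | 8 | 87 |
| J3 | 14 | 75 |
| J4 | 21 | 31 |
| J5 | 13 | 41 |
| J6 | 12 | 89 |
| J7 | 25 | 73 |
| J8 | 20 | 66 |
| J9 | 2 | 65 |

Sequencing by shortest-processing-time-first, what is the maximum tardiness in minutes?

SPT (increasing processing time): J9 J2 J6 J5 J3 J1 J8 J4 J7.
J9: 0→2, due 65, tardiness 0
J2: 2→10, due 87, tardiness 0
J6: 10→22, due 89, tardiness 0
J5: 22→35, due 41, tardiness 0
J3: 35→49, due 75, tardiness 0
J1: 49→65, due 23, tardiness 42
J8: 65→85, due 66, tardiness 19
J4: 85→106, due 31, tardiness 75
J7: 106→131, due 73, tardiness 58
Maximum = 75.

75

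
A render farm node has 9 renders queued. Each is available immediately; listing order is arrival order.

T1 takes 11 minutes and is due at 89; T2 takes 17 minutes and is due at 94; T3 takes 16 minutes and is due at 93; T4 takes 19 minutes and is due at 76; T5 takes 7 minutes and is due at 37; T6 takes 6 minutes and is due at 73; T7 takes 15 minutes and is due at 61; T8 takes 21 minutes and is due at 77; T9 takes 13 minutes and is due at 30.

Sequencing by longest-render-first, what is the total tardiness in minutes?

255

LPT (decreasing processing time): T8 T4 T2 T3 T7 T9 T1 T5 T6.
T8: 0→21, due 77, tardiness 0
T4: 21→40, due 76, tardiness 0
T2: 40→57, due 94, tardiness 0
T3: 57→73, due 93, tardiness 0
T7: 73→88, due 61, tardiness 27
T9: 88→101, due 30, tardiness 71
T1: 101→112, due 89, tardiness 23
T5: 112→119, due 37, tardiness 82
T6: 119→125, due 73, tardiness 52
Sum = 0+0+0+0+27+71+23+82+52 = 255.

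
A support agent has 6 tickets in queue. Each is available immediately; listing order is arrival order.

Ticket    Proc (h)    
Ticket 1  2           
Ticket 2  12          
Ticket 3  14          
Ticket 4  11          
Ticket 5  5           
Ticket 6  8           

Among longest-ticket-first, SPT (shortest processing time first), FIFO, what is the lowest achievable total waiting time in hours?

88

LPT (decreasing processing time): Ticket 3 Ticket 2 Ticket 4 Ticket 6 Ticket 5 Ticket 1.
Ticket 3: waits 0, runs 0→14
Ticket 2: waits 14, runs 14→26
Ticket 4: waits 26, runs 26→37
Ticket 6: waits 37, runs 37→45
Ticket 5: waits 45, runs 45→50
Ticket 1: waits 50, runs 50→52
Sum = 0+14+26+37+45+50 = 172.
SPT (increasing processing time): Ticket 1 Ticket 5 Ticket 6 Ticket 4 Ticket 2 Ticket 3.
Ticket 1: waits 0, runs 0→2
Ticket 5: waits 2, runs 2→7
Ticket 6: waits 7, runs 7→15
Ticket 4: waits 15, runs 15→26
Ticket 2: waits 26, runs 26→38
Ticket 3: waits 38, runs 38→52
Sum = 0+2+7+15+26+38 = 88.
FIFO (arrival order): Ticket 1 Ticket 2 Ticket 3 Ticket 4 Ticket 5 Ticket 6.
Ticket 1: waits 0, runs 0→2
Ticket 2: waits 2, runs 2→14
Ticket 3: waits 14, runs 14→28
Ticket 4: waits 28, runs 28→39
Ticket 5: waits 39, runs 39→44
Ticket 6: waits 44, runs 44→52
Sum = 0+2+14+28+39+44 = 127.
LPT 172, SPT 88, FIFO 127 → minimum 88.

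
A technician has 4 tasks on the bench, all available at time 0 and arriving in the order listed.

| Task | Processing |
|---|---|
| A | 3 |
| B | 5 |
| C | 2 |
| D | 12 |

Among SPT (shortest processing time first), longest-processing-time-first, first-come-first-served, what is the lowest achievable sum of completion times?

39

SPT (increasing processing time): C A B D.
C: 0→2
A: 2→5
B: 5→10
D: 10→22
Sum = 2+5+10+22 = 39.
LPT (decreasing processing time): D B A C.
D: 0→12
B: 12→17
A: 17→20
C: 20→22
Sum = 12+17+20+22 = 71.
FIFO (arrival order): A B C D.
A: 0→3
B: 3→8
C: 8→10
D: 10→22
Sum = 3+8+10+22 = 43.
SPT 39, LPT 71, FIFO 43 → minimum 39.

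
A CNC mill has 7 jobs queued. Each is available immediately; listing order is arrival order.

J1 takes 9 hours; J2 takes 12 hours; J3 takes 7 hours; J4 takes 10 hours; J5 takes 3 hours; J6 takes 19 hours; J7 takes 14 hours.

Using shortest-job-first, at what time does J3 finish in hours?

SPT (increasing processing time): J5 J3 J1 J4 J2 J7 J6.
J5: 0→3
J3: 3→10

10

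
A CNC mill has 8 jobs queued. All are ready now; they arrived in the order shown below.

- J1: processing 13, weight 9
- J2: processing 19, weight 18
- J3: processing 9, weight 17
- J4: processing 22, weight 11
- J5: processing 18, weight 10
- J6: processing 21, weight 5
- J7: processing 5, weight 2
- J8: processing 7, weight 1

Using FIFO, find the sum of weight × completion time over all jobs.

3731

FIFO (arrival order): J1 J2 J3 J4 J5 J6 J7 J8.
J1: finishes 13, weight 9, w·C = 117
J2: finishes 32, weight 18, w·C = 576
J3: finishes 41, weight 17, w·C = 697
J4: finishes 63, weight 11, w·C = 693
J5: finishes 81, weight 10, w·C = 810
J6: finishes 102, weight 5, w·C = 510
J7: finishes 107, weight 2, w·C = 214
J8: finishes 114, weight 1, w·C = 114
Sum = 117+576+697+693+810+510+214+114 = 3731.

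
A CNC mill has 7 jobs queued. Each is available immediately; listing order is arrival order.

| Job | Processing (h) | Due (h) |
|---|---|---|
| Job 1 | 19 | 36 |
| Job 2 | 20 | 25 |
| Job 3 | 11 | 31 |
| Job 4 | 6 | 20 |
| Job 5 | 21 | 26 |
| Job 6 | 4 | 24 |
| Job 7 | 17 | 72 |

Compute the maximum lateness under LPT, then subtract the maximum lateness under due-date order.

29

LPT (decreasing processing time): Job 5 Job 2 Job 1 Job 7 Job 3 Job 4 Job 6.
Job 5: 0→21, due 26, lateness -5
Job 2: 21→41, due 25, lateness 16
Job 1: 41→60, due 36, lateness 24
Job 7: 60→77, due 72, lateness 5
Job 3: 77→88, due 31, lateness 57
Job 4: 88→94, due 20, lateness 74
Job 6: 94→98, due 24, lateness 74
Maximum = 74.
EDD (increasing due date): Job 4 Job 6 Job 2 Job 5 Job 3 Job 1 Job 7.
Job 4: 0→6, due 20, lateness -14
Job 6: 6→10, due 24, lateness -14
Job 2: 10→30, due 25, lateness 5
Job 5: 30→51, due 26, lateness 25
Job 3: 51→62, due 31, lateness 31
Job 1: 62→81, due 36, lateness 45
Job 7: 81→98, due 72, lateness 26
Maximum = 45.
Difference = 74 − 45 = 29.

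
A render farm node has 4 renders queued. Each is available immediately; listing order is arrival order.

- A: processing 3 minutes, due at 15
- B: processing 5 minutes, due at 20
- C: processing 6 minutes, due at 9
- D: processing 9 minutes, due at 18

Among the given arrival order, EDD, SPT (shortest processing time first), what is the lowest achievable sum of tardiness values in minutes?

3

FIFO (arrival order): A B C D.
A: 0→3, due 15, tardiness 0
B: 3→8, due 20, tardiness 0
C: 8→14, due 9, tardiness 5
D: 14→23, due 18, tardiness 5
Sum = 0+0+5+5 = 10.
EDD (increasing due date): C A D B.
C: 0→6, due 9, tardiness 0
A: 6→9, due 15, tardiness 0
D: 9→18, due 18, tardiness 0
B: 18→23, due 20, tardiness 3
Sum = 0+0+0+3 = 3.
SPT (increasing processing time): A B C D.
A: 0→3, due 15, tardiness 0
B: 3→8, due 20, tardiness 0
C: 8→14, due 9, tardiness 5
D: 14→23, due 18, tardiness 5
Sum = 0+0+5+5 = 10.
FIFO 10, EDD 3, SPT 10 → minimum 3.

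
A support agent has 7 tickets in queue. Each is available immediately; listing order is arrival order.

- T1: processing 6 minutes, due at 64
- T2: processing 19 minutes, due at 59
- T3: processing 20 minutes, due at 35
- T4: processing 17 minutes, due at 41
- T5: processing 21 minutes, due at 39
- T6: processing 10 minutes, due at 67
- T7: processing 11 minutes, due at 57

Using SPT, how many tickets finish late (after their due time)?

4

SPT (increasing processing time): T1 T6 T7 T4 T2 T3 T5.
T1: 0→6, due 64, tardiness 0
T6: 6→16, due 67, tardiness 0
T7: 16→27, due 57, tardiness 0
T4: 27→44, due 41, tardiness 3
T2: 44→63, due 59, tardiness 4
T3: 63→83, due 35, tardiness 48
T5: 83→104, due 39, tardiness 65
Late tickets: 4.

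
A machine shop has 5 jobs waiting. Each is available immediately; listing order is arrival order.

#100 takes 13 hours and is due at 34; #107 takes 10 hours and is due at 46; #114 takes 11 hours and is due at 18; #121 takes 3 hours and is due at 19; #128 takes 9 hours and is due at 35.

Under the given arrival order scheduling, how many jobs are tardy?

FIFO (arrival order): #100 #107 #114 #121 #128.
#100: 0→13, due 34, tardiness 0
#107: 13→23, due 46, tardiness 0
#114: 23→34, due 18, tardiness 16
#121: 34→37, due 19, tardiness 18
#128: 37→46, due 35, tardiness 11
Late jobs: 3.

3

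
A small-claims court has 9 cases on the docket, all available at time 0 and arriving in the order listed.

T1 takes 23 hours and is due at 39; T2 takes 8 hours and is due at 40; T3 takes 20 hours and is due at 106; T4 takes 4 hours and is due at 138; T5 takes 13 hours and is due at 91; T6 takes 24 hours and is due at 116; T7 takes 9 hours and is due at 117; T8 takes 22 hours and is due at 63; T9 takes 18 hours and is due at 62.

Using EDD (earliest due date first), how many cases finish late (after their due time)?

EDD (increasing due date): T1 T2 T9 T8 T5 T3 T6 T7 T4.
T1: 0→23, due 39, tardiness 0
T2: 23→31, due 40, tardiness 0
T9: 31→49, due 62, tardiness 0
T8: 49→71, due 63, tardiness 8
T5: 71→84, due 91, tardiness 0
T3: 84→104, due 106, tardiness 0
T6: 104→128, due 116, tardiness 12
T7: 128→137, due 117, tardiness 20
T4: 137→141, due 138, tardiness 3
Late cases: 4.

4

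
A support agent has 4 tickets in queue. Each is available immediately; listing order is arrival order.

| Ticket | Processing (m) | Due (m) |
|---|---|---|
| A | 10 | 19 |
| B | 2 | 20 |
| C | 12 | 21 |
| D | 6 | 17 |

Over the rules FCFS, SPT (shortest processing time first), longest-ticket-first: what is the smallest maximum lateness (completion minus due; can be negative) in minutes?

FIFO (arrival order): A B C D.
A: 0→10, due 19, lateness -9
B: 10→12, due 20, lateness -8
C: 12→24, due 21, lateness 3
D: 24→30, due 17, lateness 13
Maximum = 13.
SPT (increasing processing time): B D A C.
B: 0→2, due 20, lateness -18
D: 2→8, due 17, lateness -9
A: 8→18, due 19, lateness -1
C: 18→30, due 21, lateness 9
Maximum = 9.
LPT (decreasing processing time): C A D B.
C: 0→12, due 21, lateness -9
A: 12→22, due 19, lateness 3
D: 22→28, due 17, lateness 11
B: 28→30, due 20, lateness 10
Maximum = 11.
FIFO 13, SPT 9, LPT 11 → minimum 9.

9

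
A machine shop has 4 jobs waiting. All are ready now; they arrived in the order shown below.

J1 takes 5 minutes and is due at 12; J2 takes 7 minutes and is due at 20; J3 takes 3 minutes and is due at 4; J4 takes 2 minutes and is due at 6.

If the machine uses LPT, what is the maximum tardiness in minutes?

11

LPT (decreasing processing time): J2 J1 J3 J4.
J2: 0→7, due 20, tardiness 0
J1: 7→12, due 12, tardiness 0
J3: 12→15, due 4, tardiness 11
J4: 15→17, due 6, tardiness 11
Maximum = 11.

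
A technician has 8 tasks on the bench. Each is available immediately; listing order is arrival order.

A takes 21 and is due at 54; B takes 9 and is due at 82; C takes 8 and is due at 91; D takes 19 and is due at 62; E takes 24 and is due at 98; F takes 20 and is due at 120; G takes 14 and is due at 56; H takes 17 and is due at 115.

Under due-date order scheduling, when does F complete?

132

EDD (increasing due date): A G D B C E H F.
A: 0→21
G: 21→35
D: 35→54
B: 54→63
C: 63→71
E: 71→95
H: 95→112
F: 112→132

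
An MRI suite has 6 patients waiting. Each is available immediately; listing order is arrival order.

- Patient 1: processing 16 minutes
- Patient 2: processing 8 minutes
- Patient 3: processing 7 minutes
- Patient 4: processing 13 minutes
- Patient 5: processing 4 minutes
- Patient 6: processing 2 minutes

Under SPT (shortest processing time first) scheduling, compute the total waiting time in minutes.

76

SPT (increasing processing time): Patient 6 Patient 5 Patient 3 Patient 2 Patient 4 Patient 1.
Patient 6: waits 0, runs 0→2
Patient 5: waits 2, runs 2→6
Patient 3: waits 6, runs 6→13
Patient 2: waits 13, runs 13→21
Patient 4: waits 21, runs 21→34
Patient 1: waits 34, runs 34→50
Sum = 0+2+6+13+21+34 = 76.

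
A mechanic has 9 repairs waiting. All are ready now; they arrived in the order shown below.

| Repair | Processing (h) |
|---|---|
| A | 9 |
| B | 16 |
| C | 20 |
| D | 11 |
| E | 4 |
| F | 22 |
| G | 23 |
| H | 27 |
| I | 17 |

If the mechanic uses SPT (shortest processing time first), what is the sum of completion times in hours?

SPT (increasing processing time): E A D B I C F G H.
E: 0→4
A: 4→13
D: 13→24
B: 24→40
I: 40→57
C: 57→77
F: 77→99
G: 99→122
H: 122→149
Sum = 4+13+24+40+57+77+99+122+149 = 585.

585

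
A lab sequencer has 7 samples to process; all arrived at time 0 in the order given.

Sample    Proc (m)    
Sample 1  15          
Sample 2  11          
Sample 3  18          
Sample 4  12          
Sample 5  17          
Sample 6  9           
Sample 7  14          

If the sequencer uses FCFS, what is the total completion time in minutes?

392

FIFO (arrival order): Sample 1 Sample 2 Sample 3 Sample 4 Sample 5 Sample 6 Sample 7.
Sample 1: 0→15
Sample 2: 15→26
Sample 3: 26→44
Sample 4: 44→56
Sample 5: 56→73
Sample 6: 73→82
Sample 7: 82→96
Sum = 15+26+44+56+73+82+96 = 392.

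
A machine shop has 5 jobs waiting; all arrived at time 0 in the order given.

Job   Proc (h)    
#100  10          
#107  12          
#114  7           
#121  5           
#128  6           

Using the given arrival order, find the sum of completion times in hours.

135

FIFO (arrival order): #100 #107 #114 #121 #128.
#100: 0→10
#107: 10→22
#114: 22→29
#121: 29→34
#128: 34→40
Sum = 10+22+29+34+40 = 135.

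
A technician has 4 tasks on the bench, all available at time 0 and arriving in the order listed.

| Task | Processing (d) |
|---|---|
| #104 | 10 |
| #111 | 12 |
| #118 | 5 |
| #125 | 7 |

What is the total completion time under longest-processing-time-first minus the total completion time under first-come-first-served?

LPT (decreasing processing time): #111 #104 #125 #118.
#111: 0→12
#104: 12→22
#125: 22→29
#118: 29→34
Sum = 12+22+29+34 = 97.
FIFO (arrival order): #104 #111 #118 #125.
#104: 0→10
#111: 10→22
#118: 22→27
#125: 27→34
Sum = 10+22+27+34 = 93.
Difference = 97 − 93 = 4.

4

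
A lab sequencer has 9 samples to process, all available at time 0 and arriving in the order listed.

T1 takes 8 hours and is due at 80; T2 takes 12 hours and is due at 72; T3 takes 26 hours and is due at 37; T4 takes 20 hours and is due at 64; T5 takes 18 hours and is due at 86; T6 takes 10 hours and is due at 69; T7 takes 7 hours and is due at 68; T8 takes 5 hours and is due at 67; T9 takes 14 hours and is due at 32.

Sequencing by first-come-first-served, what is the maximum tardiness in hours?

FIFO (arrival order): T1 T2 T3 T4 T5 T6 T7 T8 T9.
T1: 0→8, due 80, tardiness 0
T2: 8→20, due 72, tardiness 0
T3: 20→46, due 37, tardiness 9
T4: 46→66, due 64, tardiness 2
T5: 66→84, due 86, tardiness 0
T6: 84→94, due 69, tardiness 25
T7: 94→101, due 68, tardiness 33
T8: 101→106, due 67, tardiness 39
T9: 106→120, due 32, tardiness 88
Maximum = 88.

88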